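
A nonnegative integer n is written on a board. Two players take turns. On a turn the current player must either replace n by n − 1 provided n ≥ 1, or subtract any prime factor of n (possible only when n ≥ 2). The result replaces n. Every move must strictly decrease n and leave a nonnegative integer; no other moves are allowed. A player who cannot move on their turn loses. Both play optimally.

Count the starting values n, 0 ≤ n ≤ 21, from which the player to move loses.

6

Label each position W (a win for the player to move) or L (a loss). A position with no legal move is L; any other position is W exactly when some move reaches an L, and L when every move reaches a W.
n=0: no move → L
n=1: reaches L-position 0 → W
n=2: reaches L-position 0 → W
n=3: reaches L-position 0 → W
n=4: only reaches 2(W), 3(W), all W → L
n=5: reaches L-position 0 → W
n=6: reaches L-position 4 → W
n=7: reaches L-position 0 → W
n=8: only reaches 6(W), 7(W), all W → L
n=9: reaches L-position 8 → W
n=10: reaches L-position 8 → W
n=11: reaches L-position 0 → W
n=12: only reaches 9(W), 10(W), 11(W), all W → L
n=13: reaches L-position 0 → W
n=14: reaches L-position 12 → W
n=15: reaches L-position 12 → W
n=16: only reaches 14(W), 15(W), all W → L
n=17: reaches L-position 0 → W
n=18: reaches L-position 16 → W
n=19: reaches L-position 0 → W
n=20: only reaches 15(W), 18(W), 19(W), all W → L
n=21: reaches L-position 20 → W
L entries with 0 ≤ n ≤ 21: n = 0, 4, 8, 12, 16, 20; that makes 6.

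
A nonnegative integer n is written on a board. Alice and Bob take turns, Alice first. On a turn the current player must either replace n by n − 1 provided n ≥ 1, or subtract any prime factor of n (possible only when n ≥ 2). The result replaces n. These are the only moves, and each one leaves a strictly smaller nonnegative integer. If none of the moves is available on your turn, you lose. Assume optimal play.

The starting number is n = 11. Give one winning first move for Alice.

Work bottom-up. With no move the player to move loses. Otherwise the position is W if at least one move leads to an L position for the opponent, and L if every move leads to a W.
n=0: no move → L
n=1: →0(L), so W
n=2: →0(L), so W
n=3: →0(L), so W
n=4: →2(W), 3(W) — all W, so L
n=5: →0(L), so W
n=6: →4(L), so W
n=7: →0(L), so W
n=8: →6(W), 7(W) — all W, so L
n=9: →8(L), so W
n=10: →8(L), so W
n=11: →0(L), so W
From 11, the L positions reachable in one move are: 0.

Move to 0.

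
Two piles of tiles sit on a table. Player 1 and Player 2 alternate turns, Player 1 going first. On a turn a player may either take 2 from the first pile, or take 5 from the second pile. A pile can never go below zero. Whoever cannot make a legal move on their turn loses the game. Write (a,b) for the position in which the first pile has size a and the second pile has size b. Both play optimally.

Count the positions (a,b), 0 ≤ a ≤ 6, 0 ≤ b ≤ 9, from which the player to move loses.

Compute win/loss labels from the base case upward. A position with no move is L. Any other position is W if it can reach an L in one move, else L.
Every move lowers a or b (never raises either), so fill the grid row by row in increasing a, and left to right within a row: each cell's successors are then already labelled.
      b=0  b=1  b=2  b=3  b=4  b=5  b=6  b=7  b=8  b=9
a=0:    L    L    L    L    L    W    W    W    W    W
a=1:    L    L    L    L    L    W    W    W    W    W
a=2:    W    W    W    W    W    L    L    L    L    L
a=3:    W    W    W    W    W    L    L    L    L    L
a=4:    L    L    L    L    L    W    W    W    W    W
a=5:    L    L    L    L    L    W    W    W    W    W
a=6:    W    W    W    W    W    L    L    L    L    L
Cells with no legal move (terminal, hence L): (0,0), (0,1), (0,2), (0,3), (0,4), (1,0), (1,1), (1,2), (1,3), (1,4).
The remaining L cells, each justified by listing all of its moves:
(2,5): →(0,5)(W), (2,0)(W) — all W, so L
(2,6): →(0,6)(W), (2,1)(W) — all W, so L
(2,7): →(0,7)(W), (2,2)(W) — all W, so L
(2,8): →(0,8)(W), (2,3)(W) — all W, so L
(2,9): →(0,9)(W), (2,4)(W) — all W, so L
(3,5): →(1,5)(W), (3,0)(W) — all W, so L
(3,6): →(1,6)(W), (3,1)(W) — all W, so L
(3,7): →(1,7)(W), (3,2)(W) — all W, so L
(3,8): →(1,8)(W), (3,3)(W) — all W, so L
(3,9): →(1,9)(W), (3,4)(W) — all W, so L
(4,0): →(2,0)(W) only, which is W, so L
(4,1): →(2,1)(W) only, which is W, so L
(4,2): →(2,2)(W) only, which is W, so L
(4,3): →(2,3)(W) only, which is W, so L
(4,4): →(2,4)(W) only, which is W, so L
(5,0): →(3,0)(W) only, which is W, so L
(5,1): →(3,1)(W) only, which is W, so L
(5,2): →(3,2)(W) only, which is W, so L
(5,3): →(3,3)(W) only, which is W, so L
(5,4): →(3,4)(W) only, which is W, so L
(6,5): →(4,5)(W), (6,0)(W) — all W, so L
(6,6): →(4,6)(W), (6,1)(W) — all W, so L
(6,7): →(4,7)(W), (6,2)(W) — all W, so L
(6,8): →(4,8)(W), (6,3)(W) — all W, so L
(6,9): →(4,9)(W), (6,4)(W) — all W, so L
Every other cell has at least one move into one of the L cells above, so it is W.
L cells per row: a=0: 5, a=1: 5, a=2: 5, a=3: 5, a=4: 5, a=5: 5, a=6: 5; total 35.

35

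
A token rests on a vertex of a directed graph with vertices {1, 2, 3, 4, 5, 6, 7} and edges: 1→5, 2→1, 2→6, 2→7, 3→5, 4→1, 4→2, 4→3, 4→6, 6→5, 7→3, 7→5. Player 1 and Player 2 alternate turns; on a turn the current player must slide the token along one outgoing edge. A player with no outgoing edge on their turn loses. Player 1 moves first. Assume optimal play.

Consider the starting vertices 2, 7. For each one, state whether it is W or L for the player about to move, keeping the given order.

2: L, 7: W

Positions with no move are L. A position that does have a move is losing for the player to move precisely when every available move leads to a winning position for the opponent. Fill in the labels:
Every edge goes from a vertex to one that appears earlier in the order 5, 1, 3, 7, 6, 2, 4, so processing vertices in that order labels each vertex after all of its successors.
5: no outgoing edge → L
1: can move to 5, which is L ⇒ W
3: can move to 5, which is L ⇒ W
7: can move to 5, which is L ⇒ W
6: can move to 5, which is L ⇒ W
2: moves to 6(W), 7(W), 1(W); every one is W ⇒ L
4: can move to 2, which is L ⇒ W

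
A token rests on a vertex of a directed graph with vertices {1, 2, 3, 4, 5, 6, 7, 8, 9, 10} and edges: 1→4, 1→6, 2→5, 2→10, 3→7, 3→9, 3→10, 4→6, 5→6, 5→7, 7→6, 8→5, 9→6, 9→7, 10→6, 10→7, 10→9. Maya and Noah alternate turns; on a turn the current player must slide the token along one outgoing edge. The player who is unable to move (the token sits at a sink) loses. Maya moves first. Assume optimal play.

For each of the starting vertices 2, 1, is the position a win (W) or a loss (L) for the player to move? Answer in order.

Positions with no move are L. A position that does have a move is losing for the player to move precisely when every available move leads to a winning position for the opponent. Fill in the labels:
Every edge goes from a vertex to one that appears earlier in the order 6, 7, 9, 10, 3, 5, 8, 4, 2, 1, so processing vertices in that order labels each vertex after all of its successors.
6: no outgoing edge → L
7: reaches L-position 6 → W
9: reaches L-position 6 → W
10: reaches L-position 6 → W
3: only reaches 10(W), 9(W), 7(W), all W → L
5: reaches L-position 6 → W
8: only reaches 5(W), which is W → L
4: reaches L-position 6 → W
2: only reaches 5(W), 10(W), all W → L
1: reaches L-position 6 → W

2: L, 1: W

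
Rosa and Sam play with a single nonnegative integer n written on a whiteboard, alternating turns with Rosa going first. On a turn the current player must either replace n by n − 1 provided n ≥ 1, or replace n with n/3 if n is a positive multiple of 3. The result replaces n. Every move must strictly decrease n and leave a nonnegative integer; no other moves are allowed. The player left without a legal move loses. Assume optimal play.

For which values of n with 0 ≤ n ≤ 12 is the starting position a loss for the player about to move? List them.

Compute win/loss labels from the base case upward. A position with no move is L. Any other position is W if it can reach an L in one move, else L.
n=0: no move → L
n=1: →0(L), so W
n=2: →1(W) only, which is W, so L
n=3: →2(L), so W
n=4: →3(W) only, which is W, so L
n=5: →4(L), so W
n=6: →2(L), so W
n=7: →6(W) only, which is W, so L
n=8: →7(L), so W
n=9: →3(W), 8(W) — all W, so L
n=10: →9(L), so W
n=11: →10(W) only, which is W, so L
n=12: →4(L), so W
Reading off the rows marked L gives the requested list; there are 6 such values of n.

0, 2, 4, 7, 9, 11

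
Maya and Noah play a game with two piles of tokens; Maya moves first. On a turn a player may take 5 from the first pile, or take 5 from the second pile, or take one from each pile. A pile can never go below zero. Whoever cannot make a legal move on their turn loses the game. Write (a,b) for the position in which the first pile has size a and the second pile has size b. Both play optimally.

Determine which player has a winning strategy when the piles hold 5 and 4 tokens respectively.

Maya wins.

Compute win/loss labels from the base case upward. A position with no move is L. Any other position is W if it can reach an L in one move, else L.
No move ever increases a pile, so every position that can arise here has a ≤ 5 and b ≤ 4; it is enough to label the cells with 0 ≤ a ≤ 5 and 0 ≤ b ≤ 4.
Every move lowers a or b (never raises either), so fill the grid row by row in increasing a, and left to right within a row: each cell's successors are then already labelled.
      b=0  b=1  b=2  b=3  b=4
a=0:    L    L    L    L    L
a=1:    L    W    W    W    W
a=2:    L    W    L    L    L
a=3:    L    W    L    W    W
a=4:    L    W    L    W    L
a=5:    W    W    W    W    W
Cells with no legal move (terminal, hence L): (0,0), (0,1), (0,2), (0,3), (0,4), (1,0), (2,0), (3,0), (4,0).
The remaining L cells, each justified by listing all of its moves:
(2,2): →(1,1)(W) only, which is W, so L
(2,3): →(1,2)(W) only, which is W, so L
(2,4): →(1,3)(W) only, which is W, so L
(3,2): →(2,1)(W) only, which is W, so L
(4,2): →(3,1)(W) only, which is W, so L
(4,4): →(3,3)(W) only, which is W, so L
Every other cell has at least one move into one of the L cells above, so it is W.
From (5,4) Maya can move to (0,4), reaching an L position.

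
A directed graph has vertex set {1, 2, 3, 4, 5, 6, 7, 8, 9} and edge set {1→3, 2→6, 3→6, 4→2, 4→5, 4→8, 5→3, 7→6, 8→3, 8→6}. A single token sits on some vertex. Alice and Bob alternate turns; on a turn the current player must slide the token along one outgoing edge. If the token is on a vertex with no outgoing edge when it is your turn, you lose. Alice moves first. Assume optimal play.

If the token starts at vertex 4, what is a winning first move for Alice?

Use the standard recursion: the mover loses at a terminal position; elsewhere, the mover wins exactly when some move hands the opponent an L position.
Every edge goes from a vertex to one that appears earlier in the order 6, 9, 3, 8, 2, 7, 5, 4, 1, so processing vertices in that order labels each vertex after all of its successors.
6: no outgoing edge → L
9: no outgoing edge → L
3: W (go to 6, an L position)
8: W (go to 6, an L position)
2: W (go to 6, an L position)
7: W (go to 6, an L position)
5: L (sole option 3(W) is W)
4: W (go to 5, an L position)
1: L (sole option 3(W) is W)
From 4, the L positions reachable in one move are: 5.

Move to 5.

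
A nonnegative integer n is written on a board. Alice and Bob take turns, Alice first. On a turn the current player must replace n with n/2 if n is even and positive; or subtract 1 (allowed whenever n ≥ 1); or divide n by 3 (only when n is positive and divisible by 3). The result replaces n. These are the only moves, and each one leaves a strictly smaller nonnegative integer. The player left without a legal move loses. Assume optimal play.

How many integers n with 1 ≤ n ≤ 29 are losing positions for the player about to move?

Positions with no move are L. A position that does have a move is losing for the player to move precisely when every available move leads to a winning position for the opponent. Fill in the labels:
n=0: no move → L
n=1: W (go to 0, an L position)
n=2: L (sole option 1(W) is W)
n=3: W (go to 2, an L position)
n=4: W (go to 2, an L position)
n=5: L (sole option 4(W) is W)
n=6: W (go to 2, an L position)
n=7: L (sole option 6(W) is W)
n=8: W (go to 7, an L position)
n=9: L (options 3(W), 8(W) are all W)
n=10: W (go to 5, an L position)
n=11: L (sole option 10(W) is W)
n=12: W (go to 11, an L position)
n=13: L (sole option 12(W) is W)
n=14: W (go to 7, an L position)
n=15: W (go to 5, an L position)
n=16: L (options 8(W), 15(W) are all W)
n=17: W (go to 16, an L position)
n=18: W (go to 9, an L position)
n=19: L (sole option 18(W) is W)
n=20: W (go to 19, an L position)
n=21: W (go to 7, an L position)
n=22: W (go to 11, an L position)
n=23: L (sole option 22(W) is W)
n=24: W (go to 23, an L position)
n=25: L (sole option 24(W) is W)
n=26: W (go to 13, an L position)
n=27: W (go to 9, an L position)
n=28: L (options 14(W), 27(W) are all W)
n=29: W (go to 28, an L position)
L entries with 1 ≤ n ≤ 29 (n=0 is outside the asked range and is not counted): n = 2, 5, 7, 9, 11, 13, 16, 19, 23, 25, 28; that makes 11.

11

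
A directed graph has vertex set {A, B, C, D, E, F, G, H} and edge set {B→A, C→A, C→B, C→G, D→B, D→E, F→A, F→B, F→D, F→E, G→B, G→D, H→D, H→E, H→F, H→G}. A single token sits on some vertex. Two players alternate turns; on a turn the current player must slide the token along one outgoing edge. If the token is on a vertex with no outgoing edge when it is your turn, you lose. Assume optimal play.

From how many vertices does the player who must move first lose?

3

Use the standard recursion: the mover loses at a terminal position; elsewhere, the mover wins exactly when some move hands the opponent an L position.
Every edge goes from a vertex to one that appears earlier in the order A, E, B, D, G, C, F, H, so processing vertices in that order labels each vertex after all of its successors.
A: no outgoing edge → L
E: no outgoing edge → L
B: →A(L), so W
D: →E(L), so W
G: →D(W), B(W) — all W, so L
C: →G(L), so W
F: →E(L), so W
H: →G(L), so W
The L vertices are A, E, G; that is 3 in all.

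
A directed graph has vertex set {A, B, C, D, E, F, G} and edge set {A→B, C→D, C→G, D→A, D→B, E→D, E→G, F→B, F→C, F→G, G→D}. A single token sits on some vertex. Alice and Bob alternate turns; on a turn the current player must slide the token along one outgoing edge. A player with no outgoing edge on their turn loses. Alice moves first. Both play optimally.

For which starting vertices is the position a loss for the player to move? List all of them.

B, G

Work bottom-up. With no move the player to move loses. Otherwise the position is W if at least one move leads to an L position for the opponent, and L if every move leads to a W.
Every edge goes from a vertex to one that appears earlier in the order B, A, D, G, C, F, E, so processing vertices in that order labels each vertex after all of its successors.
B: no outgoing edge → L
A: can move to B, which is L ⇒ W
D: can move to B, which is L ⇒ W
G: the only move is to D(W), a W ⇒ L
C: can move to G, which is L ⇒ W
F: can move to G, which is L ⇒ W
E: can move to G, which is L ⇒ W
Reading off the rows marked L gives the requested list; there are 2 such vertices.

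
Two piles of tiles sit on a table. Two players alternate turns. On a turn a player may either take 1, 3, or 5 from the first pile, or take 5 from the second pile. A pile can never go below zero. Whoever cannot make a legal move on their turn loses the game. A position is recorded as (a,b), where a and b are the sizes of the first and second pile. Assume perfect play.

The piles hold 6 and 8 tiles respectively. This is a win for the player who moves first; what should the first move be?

Build the W/L table. Terminal = L. A non-terminal position is W if it has a move to some L; otherwise it is L.
No move ever increases a pile, so every position that can arise here has a ≤ 6 and b ≤ 8; it is enough to label the cells with 0 ≤ a ≤ 6 and 0 ≤ b ≤ 8.
Every move lowers a or b (never raises either), so fill the grid row by row in increasing a, and left to right within a row: each cell's successors are then already labelled.
      b=0  b=1  b=2  b=3  b=4  b=5  b=6  b=7  b=8
a=0:    L    L    L    L    L    W    W    W    W
a=1:    W    W    W    W    W    L    L    L    L
a=2:    L    L    L    L    L    W    W    W    W
a=3:    W    W    W    W    W    L    L    L    L
a=4:    L    L    L    L    L    W    W    W    W
a=5:    W    W    W    W    W    L    L    L    L
a=6:    L    L    L    L    L    W    W    W    W
Cells with no legal move (terminal, hence L): (0,0), (0,1), (0,2), (0,3), (0,4).
The remaining L cells, each justified by listing all of its moves:
(1,5): L (options (0,5)(W), (1,0)(W) are all W)
(1,6): L (options (0,6)(W), (1,1)(W) are all W)
(1,7): L (options (0,7)(W), (1,2)(W) are all W)
(1,8): L (options (0,8)(W), (1,3)(W) are all W)
(2,0): L (sole option (1,0)(W) is W)
(2,1): L (sole option (1,1)(W) is W)
(2,2): L (sole option (1,2)(W) is W)
(2,3): L (sole option (1,3)(W) is W)
(2,4): L (sole option (1,4)(W) is W)
(3,5): L (options (2,5)(W), (0,5)(W), (3,0)(W) are all W)
(3,6): L (options (2,6)(W), (0,6)(W), (3,1)(W) are all W)
(3,7): L (options (2,7)(W), (0,7)(W), (3,2)(W) are all W)
(3,8): L (options (2,8)(W), (0,8)(W), (3,3)(W) are all W)
(4,0): L (options (3,0)(W), (1,0)(W) are all W)
(4,1): L (options (3,1)(W), (1,1)(W) are all W)
(4,2): L (options (3,2)(W), (1,2)(W) are all W)
(4,3): L (options (3,3)(W), (1,3)(W) are all W)
(4,4): L (options (3,4)(W), (1,4)(W) are all W)
(5,5): L (options (4,5)(W), (2,5)(W), (0,5)(W), (5,0)(W) are all W)
(5,6): L (options (4,6)(W), (2,6)(W), (0,6)(W), (5,1)(W) are all W)
(5,7): L (options (4,7)(W), (2,7)(W), (0,7)(W), (5,2)(W) are all W)
(5,8): L (options (4,8)(W), (2,8)(W), (0,8)(W), (5,3)(W) are all W)
(6,0): L (options (5,0)(W), (3,0)(W), (1,0)(W) are all W)
(6,1): L (options (5,1)(W), (3,1)(W), (1,1)(W) are all W)
(6,2): L (options (5,2)(W), (3,2)(W), (1,2)(W) are all W)
(6,3): L (options (5,3)(W), (3,3)(W), (1,3)(W) are all W)
(6,4): L (options (5,4)(W), (3,4)(W), (1,4)(W) are all W)
Every other cell has at least one move into one of the L cells above, so it is W.
From (6,8), the L positions reachable in one move are: (5,8), (3,8), (1,8), (6,3). Any move reaching one of these is winning.

Move to (5,8).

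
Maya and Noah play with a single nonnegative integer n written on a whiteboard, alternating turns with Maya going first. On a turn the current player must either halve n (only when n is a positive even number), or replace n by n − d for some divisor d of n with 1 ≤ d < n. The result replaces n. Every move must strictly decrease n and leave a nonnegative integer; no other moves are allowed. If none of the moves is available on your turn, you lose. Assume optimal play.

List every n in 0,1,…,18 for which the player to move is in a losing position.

Positions with no move are L. A position that does have a move is losing for the player to move precisely when every available move leads to a winning position for the opponent. Fill in the labels:
n=0: no move → L
n=1: no move → L
n=2: can move to 1, which is L ⇒ W
n=3: the only move is to 2(W), a W ⇒ L
n=4: can move to 3, which is L ⇒ W
n=5: the only move is to 4(W), a W ⇒ L
n=6: can move to 3, which is L ⇒ W
n=7: the only move is to 6(W), a W ⇒ L
n=8: can move to 7, which is L ⇒ W
n=9: moves to 6(W), 8(W); every one is W ⇒ L
n=10: can move to 5, which is L ⇒ W
n=11: the only move is to 10(W), a W ⇒ L
n=12: can move to 9, which is L ⇒ W
n=13: the only move is to 12(W), a W ⇒ L
n=14: can move to 7, which is L ⇒ W
n=15: moves to 10(W), 12(W), 14(W); every one is W ⇒ L
n=16: can move to 15, which is L ⇒ W
n=17: the only move is to 16(W), a W ⇒ L
n=18: can move to 9, which is L ⇒ W
Reading off the rows marked L gives the requested list; there are 10 such values of n.

0, 1, 3, 5, 7, 9, 11, 13, 15, 17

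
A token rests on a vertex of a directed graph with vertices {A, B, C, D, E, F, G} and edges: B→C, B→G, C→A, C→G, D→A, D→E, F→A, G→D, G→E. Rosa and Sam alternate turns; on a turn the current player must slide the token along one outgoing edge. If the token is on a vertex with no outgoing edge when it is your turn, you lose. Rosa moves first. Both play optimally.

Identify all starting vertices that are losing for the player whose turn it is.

Label each position W (a win for the player to move) or L (a loss). A position with no legal move is L; any other position is W exactly when some move reaches an L, and L when every move reaches a W.
Every edge goes from a vertex to one that appears earlier in the order E, A, D, F, G, C, B, so processing vertices in that order labels each vertex after all of its successors.
E: no outgoing edge → L
A: no outgoing edge → L
D: reaches L-position A → W
F: reaches L-position A → W
G: reaches L-position E → W
C: reaches L-position A → W
B: only reaches C(W), G(W), all W → L
The losing starting vertices are exactly the entries labelled L in this table (3 of them).

A, B, E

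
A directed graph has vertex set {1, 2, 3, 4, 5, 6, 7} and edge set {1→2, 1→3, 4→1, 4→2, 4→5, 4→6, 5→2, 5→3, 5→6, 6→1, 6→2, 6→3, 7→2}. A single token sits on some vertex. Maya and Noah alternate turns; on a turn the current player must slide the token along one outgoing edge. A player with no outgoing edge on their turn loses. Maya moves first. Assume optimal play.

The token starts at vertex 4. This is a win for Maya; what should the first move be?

Work bottom-up. With no move the player to move loses. Otherwise the position is W if at least one move leads to an L position for the opponent, and L if every move leads to a W.
Every edge goes from a vertex to one that appears earlier in the order 2, 3, 1, 6, 5, 7, 4, so processing vertices in that order labels each vertex after all of its successors.
2: no outgoing edge → L
3: no outgoing edge → L
1: reaches L-position 3 → W
6: reaches L-position 3 → W
5: reaches L-position 3 → W
7: reaches L-position 2 → W
4: reaches L-position 2 → W
From 4, the L positions reachable in one move are: 2.

Move to 2.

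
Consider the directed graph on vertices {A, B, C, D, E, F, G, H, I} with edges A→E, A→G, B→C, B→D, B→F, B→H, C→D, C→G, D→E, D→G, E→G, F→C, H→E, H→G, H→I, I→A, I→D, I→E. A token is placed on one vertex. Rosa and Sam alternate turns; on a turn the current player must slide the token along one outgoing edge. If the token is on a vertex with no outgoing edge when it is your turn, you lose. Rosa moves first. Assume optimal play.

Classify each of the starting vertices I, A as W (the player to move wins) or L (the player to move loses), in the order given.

Label each position W (a win for the player to move) or L (a loss). A position with no legal move is L; any other position is W exactly when some move reaches an L, and L when every move reaches a W.
Every edge goes from a vertex to one that appears earlier in the order G, E, A, D, I, C, F, H, B, so processing vertices in that order labels each vertex after all of its successors.
G: no outgoing edge → L
E: W (go to G, an L position)
A: W (go to G, an L position)
D: W (go to G, an L position)
I: L (options D(W), A(W), E(W) are all W)
C: W (go to G, an L position)
F: L (sole option C(W) is W)
H: W (go to I, an L position)
B: W (go to F, an L position)

I: L, A: W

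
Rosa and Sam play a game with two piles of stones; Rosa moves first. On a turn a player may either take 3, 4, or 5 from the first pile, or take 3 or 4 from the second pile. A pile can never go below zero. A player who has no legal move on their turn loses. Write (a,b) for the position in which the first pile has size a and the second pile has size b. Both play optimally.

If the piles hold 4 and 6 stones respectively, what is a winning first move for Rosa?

Move to (4,3).

Use the standard recursion: the mover loses at a terminal position; elsewhere, the mover wins exactly when some move hands the opponent an L position.
No move ever increases a pile, so every position that can arise here has a ≤ 4 and b ≤ 6; it is enough to label the cells with 0 ≤ a ≤ 4 and 0 ≤ b ≤ 6.
Every move lowers a or b (never raises either), so fill the grid row by row in increasing a, and left to right within a row: each cell's successors are then already labelled.
      b=0  b=1  b=2  b=3  b=4  b=5  b=6
a=0:    L    L    L    W    W    W    W
a=1:    L    L    L    W    W    W    W
a=2:    L    L    L    W    W    W    W
a=3:    W    W    W    L    L    L    W
a=4:    W    W    W    L    L    L    W
Cells with no legal move (terminal, hence L): (0,0), (0,1), (0,2), (1,0), (1,1), (1,2), (2,0), (2,1), (2,2).
The remaining L cells, each justified by listing all of its moves:
(3,3): →(0,3)(W), (3,0)(W) — all W, so L
(3,4): →(0,4)(W), (3,1)(W), (3,0)(W) — all W, so L
(3,5): →(0,5)(W), (3,2)(W), (3,1)(W) — all W, so L
(4,3): →(1,3)(W), (0,3)(W), (4,0)(W) — all W, so L
(4,4): →(1,4)(W), (0,4)(W), (4,1)(W), (4,0)(W) — all W, so L
(4,5): →(1,5)(W), (0,5)(W), (4,2)(W), (4,1)(W) — all W, so L
Every other cell has at least one move into one of the L cells above, so it is W.
From (4,6), the L positions reachable in one move are: (4,3).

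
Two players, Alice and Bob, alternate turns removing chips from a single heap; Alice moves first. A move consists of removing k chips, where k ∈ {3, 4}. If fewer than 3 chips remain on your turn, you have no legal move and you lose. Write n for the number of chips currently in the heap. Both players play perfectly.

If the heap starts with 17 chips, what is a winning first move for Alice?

Compute win/loss labels from the base case upward. A position with no move is L. Any other position is W if it can reach an L in one move, else L.
n=0: no move → L
n=1: no move → L
n=2: no move → L
n=3: can move to 0, which is L ⇒ W
n=4: can move to 1, which is L ⇒ W
n=5: can move to 2, which is L ⇒ W
n=6: can move to 2, which is L ⇒ W
n=7: moves to 4(W), 3(W); every one is W ⇒ L
n=8: moves to 5(W), 4(W); every one is W ⇒ L
n=9: moves to 6(W), 5(W); every one is W ⇒ L
n=10: can move to 7, which is L ⇒ W
n=11: can move to 8, which is L ⇒ W
n=12: can move to 9, which is L ⇒ W
n=13: can move to 9, which is L ⇒ W
n=14: moves to 11(W), 10(W); every one is W ⇒ L
n=15: moves to 12(W), 11(W); every one is W ⇒ L
n=16: moves to 13(W), 12(W); every one is W ⇒ L
n=17: can move to 14, which is L ⇒ W
From 17, the L positions reachable in one move are: 14.

Remove 3, leaving 14.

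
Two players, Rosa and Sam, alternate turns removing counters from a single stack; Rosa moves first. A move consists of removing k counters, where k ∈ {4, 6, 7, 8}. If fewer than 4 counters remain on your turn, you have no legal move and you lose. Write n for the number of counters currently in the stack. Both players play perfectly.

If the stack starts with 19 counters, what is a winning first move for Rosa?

Use the standard recursion: the mover loses at a terminal position; elsewhere, the mover wins exactly when some move hands the opponent an L position.
n=0: no move → L
n=1: no move → L
n=2: no move → L
n=3: no move → L
n=4: →0(L), so W
n=5: →1(L), so W
n=6: →2(L), so W
n=7: →3(L), so W
n=8: →2(L), so W
n=9: →3(L), so W
n=10: →3(L), so W
n=11: →3(L), so W
n=12: →8(W), 6(W), 5(W), 4(W) — all W, so L
n=13: →9(W), 7(W), 6(W), 5(W) — all W, so L
n=14: →10(W), 8(W), 7(W), 6(W) — all W, so L
n=15: →11(W), 9(W), 8(W), 7(W) — all W, so L
n=16: →12(L), so W
n=17: →13(L), so W
n=18: →14(L), so W
n=19: →15(L), so W
From 19, the L positions reachable in one move are: 15, 13, 12. Any move reaching one of these is winning.

Remove 4, leaving 15.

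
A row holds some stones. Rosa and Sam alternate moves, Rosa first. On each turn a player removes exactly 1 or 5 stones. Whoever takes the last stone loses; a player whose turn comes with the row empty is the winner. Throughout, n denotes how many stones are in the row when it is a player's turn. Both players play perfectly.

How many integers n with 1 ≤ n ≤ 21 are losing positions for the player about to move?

Compute win/loss labels from the base case upward. A position with no move is W. Any other position is W if it can reach an L in one move, else L.
n=0: no move; the opponent has just taken the last stone and therefore loses → W
n=1: the only move is to 0(W), a W ⇒ L
n=2: can move to 1, which is L ⇒ W
n=3: the only move is to 2(W), a W ⇒ L
n=4: can move to 3, which is L ⇒ W
n=5: moves to 4(W), 0(W); every one is W ⇒ L
n=6: can move to 5, which is L ⇒ W
n=7: moves to 6(W), 2(W); every one is W ⇒ L
n=8: can move to 7, which is L ⇒ W
n=9: moves to 8(W), 4(W); every one is W ⇒ L
n=10: can move to 9, which is L ⇒ W
n=11: moves to 10(W), 6(W); every one is W ⇒ L
n=12: can move to 11, which is L ⇒ W
n=13: moves to 12(W), 8(W); every one is W ⇒ L
n=14: can move to 13, which is L ⇒ W
n=15: moves to 14(W), 10(W); every one is W ⇒ L
n=16: can move to 15, which is L ⇒ W
n=17: moves to 16(W), 12(W); every one is W ⇒ L
n=18: can move to 17, which is L ⇒ W
n=19: moves to 18(W), 14(W); every one is W ⇒ L
n=20: can move to 19, which is L ⇒ W
n=21: moves to 20(W), 16(W); every one is W ⇒ L
L entries with 1 ≤ n ≤ 21 (the range starts at n=1): n = 1, 3, 5, 7, 9, 11, 13, 15, 17, 19, 21; that makes 11.

11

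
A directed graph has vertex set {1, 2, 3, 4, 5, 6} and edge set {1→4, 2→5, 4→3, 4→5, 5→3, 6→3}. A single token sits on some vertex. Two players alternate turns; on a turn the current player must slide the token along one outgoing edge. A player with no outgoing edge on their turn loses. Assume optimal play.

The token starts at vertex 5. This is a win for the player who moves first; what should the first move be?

Classify positions by backward induction: terminal positions (no move available) are L. From any other position, the mover wins iff some move reaches an L.
Every edge goes from a vertex to one that appears earlier in the order 3, 5, 4, 6, 1, 2, so processing vertices in that order labels each vertex after all of its successors.
3: no outgoing edge → L
5: reaches L-position 3 → W
4: reaches L-position 3 → W
6: reaches L-position 3 → W
1: only reaches 4(W), which is W → L
2: only reaches 5(W), which is W → L
From 5, the L positions reachable in one move are: 3.

Move to 3.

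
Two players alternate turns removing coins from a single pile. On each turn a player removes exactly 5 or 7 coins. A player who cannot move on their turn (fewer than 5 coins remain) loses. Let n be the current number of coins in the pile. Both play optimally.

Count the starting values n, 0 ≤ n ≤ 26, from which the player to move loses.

13

Compute win/loss labels from the base case upward. A position with no move is L. Any other position is W if it can reach an L in one move, else L.
n=0: no move → L
n=1: no move → L
n=2: no move → L
n=3: no move → L
n=4: no move → L
n=5: can move to 0, which is L ⇒ W
n=6: can move to 1, which is L ⇒ W
n=7: can move to 2, which is L ⇒ W
n=8: can move to 3, which is L ⇒ W
n=9: can move to 4, which is L ⇒ W
n=10: can move to 3, which is L ⇒ W
n=11: can move to 4, which is L ⇒ W
n=12: moves to 7(W), 5(W); every one is W ⇒ L
n=13: moves to 8(W), 6(W); every one is W ⇒ L
n=14: moves to 9(W), 7(W); every one is W ⇒ L
n=15: moves to 10(W), 8(W); every one is W ⇒ L
n=16: moves to 11(W), 9(W); every one is W ⇒ L
n=17: can move to 12, which is L ⇒ W
n=18: can move to 13, which is L ⇒ W
n=19: can move to 14, which is L ⇒ W
n=20: can move to 15, which is L ⇒ W
n=21: can move to 16, which is L ⇒ W
n=22: can move to 15, which is L ⇒ W
n=23: can move to 16, which is L ⇒ W
n=24: moves to 19(W), 17(W); every one is W ⇒ L
n=25: moves to 20(W), 18(W); every one is W ⇒ L
n=26: moves to 21(W), 19(W); every one is W ⇒ L
L entries with 0 ≤ n ≤ 26: n = 0, 1, 2, 3, 4, 12, 13, 14, 15, 16, 24, 25, 26; that makes 13.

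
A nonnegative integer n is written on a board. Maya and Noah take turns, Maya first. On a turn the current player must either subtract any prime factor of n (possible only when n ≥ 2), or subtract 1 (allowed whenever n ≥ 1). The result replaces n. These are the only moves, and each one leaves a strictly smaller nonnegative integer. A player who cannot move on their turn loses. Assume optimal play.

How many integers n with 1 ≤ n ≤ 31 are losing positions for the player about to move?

Compute win/loss labels from the base case upward. A position with no move is L. Any other position is W if it can reach an L in one move, else L.
n=0: no move → L
n=1: →0(L), so W
n=2: →0(L), so W
n=3: →0(L), so W
n=4: →2(W), 3(W) — all W, so L
n=5: →0(L), so W
n=6: →4(L), so W
n=7: →0(L), so W
n=8: →6(W), 7(W) — all W, so L
n=9: →8(L), so W
n=10: →8(L), so W
n=11: →0(L), so W
n=12: →9(W), 10(W), 11(W) — all W, so L
n=13: →0(L), so W
n=14: →12(L), so W
n=15: →12(L), so W
n=16: →14(W), 15(W) — all W, so L
n=17: →0(L), so W
n=18: →16(L), so W
n=19: →0(L), so W
n=20: →15(W), 18(W), 19(W) — all W, so L
n=21: →20(L), so W
n=22: →20(L), so W
n=23: →0(L), so W
n=24: →21(W), 22(W), 23(W) — all W, so L
n=25: →20(L), so W
n=26: →24(L), so W
n=27: →24(L), so W
n=28: →21(W), 26(W), 27(W) — all W, so L
n=29: →0(L), so W
n=30: →28(L), so W
n=31: →0(L), so W
L entries with 1 ≤ n ≤ 31 (n=0 is outside the asked range and is not counted): n = 4, 8, 12, 16, 20, 24, 28; that makes 7.

7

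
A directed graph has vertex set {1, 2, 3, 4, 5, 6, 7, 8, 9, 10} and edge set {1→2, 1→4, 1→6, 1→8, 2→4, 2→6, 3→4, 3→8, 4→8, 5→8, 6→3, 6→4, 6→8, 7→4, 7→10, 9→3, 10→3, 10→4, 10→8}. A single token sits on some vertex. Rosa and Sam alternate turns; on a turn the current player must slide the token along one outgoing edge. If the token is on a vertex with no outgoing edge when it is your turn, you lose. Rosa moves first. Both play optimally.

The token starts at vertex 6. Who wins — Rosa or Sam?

Classify positions by backward induction: terminal positions (no move available) are L. From any other position, the mover wins iff some move reaches an L.
Every edge goes from a vertex to one that appears earlier in the order 8, 5, 4, 3, 6, 2, 1, 10, 7, 9, so processing vertices in that order labels each vertex after all of its successors.
8: no outgoing edge → L
5: W (go to 8, an L position)
4: W (go to 8, an L position)
3: W (go to 8, an L position)
6: W (go to 8, an L position)
2: L (options 6(W), 4(W) are all W)
1: W (go to 2, an L position)
10: W (go to 8, an L position)
7: L (options 10(W), 4(W) are all W)
9: L (sole option 3(W) is W)
The starting position 6 is W: Rosa should move to 8, handing over an L position.

Rosa wins.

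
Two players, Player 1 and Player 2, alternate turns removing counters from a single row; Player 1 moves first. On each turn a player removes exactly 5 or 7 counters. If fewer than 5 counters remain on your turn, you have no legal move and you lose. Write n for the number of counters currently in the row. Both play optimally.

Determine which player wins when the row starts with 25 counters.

Player 2 wins.

Classify positions by backward induction: terminal positions (no move available) are L. From any other position, the mover wins iff some move reaches an L.
n=0: no move → L
n=1: no move → L
n=2: no move → L
n=3: no move → L
n=4: no move → L
n=5: →0(L), so W
n=6: →1(L), so W
n=7: →2(L), so W
n=8: →3(L), so W
n=9: →4(L), so W
n=10: →3(L), so W
n=11: →4(L), so W
n=12: →7(W), 5(W) — all W, so L
n=13: →8(W), 6(W) — all W, so L
n=14: →9(W), 7(W) — all W, so L
n=15: →10(W), 8(W) — all W, so L
n=16: →11(W), 9(W) — all W, so L
n=17: →12(L), so W
n=18: →13(L), so W
n=19: →14(L), so W
n=20: →15(L), so W
n=21: →16(L), so W
n=22: →15(L), so W
n=23: →16(L), so W
n=24: →19(W), 17(W) — all W, so L
n=25: →20(W), 18(W) — all W, so L
The starting position 25 is L: whatever Player 1 does, the opponent receives a W position.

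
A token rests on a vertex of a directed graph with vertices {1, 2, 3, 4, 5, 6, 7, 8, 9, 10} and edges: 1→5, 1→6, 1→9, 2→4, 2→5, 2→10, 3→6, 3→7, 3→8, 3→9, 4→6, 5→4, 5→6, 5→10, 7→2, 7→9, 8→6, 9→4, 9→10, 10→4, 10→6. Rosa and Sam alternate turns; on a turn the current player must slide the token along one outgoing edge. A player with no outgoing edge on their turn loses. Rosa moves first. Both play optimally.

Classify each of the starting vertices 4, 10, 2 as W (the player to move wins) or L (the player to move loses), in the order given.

4: W, 10: W, 2: L

Label each position W (a win for the player to move) or L (a loss). A position with no legal move is L; any other position is W exactly when some move reaches an L, and L when every move reaches a W.
Every edge goes from a vertex to one that appears earlier in the order 6, 4, 10, 9, 5, 1, 2, 8, 7, 3, so processing vertices in that order labels each vertex after all of its successors.
6: no outgoing edge → L
4: can move to 6, which is L ⇒ W
10: can move to 6, which is L ⇒ W
9: moves to 10(W), 4(W); every one is W ⇒ L
5: can move to 6, which is L ⇒ W
1: can move to 9, which is L ⇒ W
2: moves to 5(W), 10(W), 4(W); every one is W ⇒ L
8: can move to 6, which is L ⇒ W
7: can move to 2, which is L ⇒ W
3: can move to 9, which is L ⇒ W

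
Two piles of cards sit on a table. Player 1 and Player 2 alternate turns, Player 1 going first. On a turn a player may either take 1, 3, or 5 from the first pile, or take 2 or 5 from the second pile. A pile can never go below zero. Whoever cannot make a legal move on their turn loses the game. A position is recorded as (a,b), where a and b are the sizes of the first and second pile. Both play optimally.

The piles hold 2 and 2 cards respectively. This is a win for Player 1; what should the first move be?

Move to (1,2).

Use the standard recursion: the mover loses at a terminal position; elsewhere, the mover wins exactly when some move hands the opponent an L position.
No move ever increases a pile, so every position that can arise here has a ≤ 2 and b ≤ 2; it is enough to label the cells with 0 ≤ a ≤ 2 and 0 ≤ b ≤ 2.
Every move lowers a or b (never raises either), so fill the grid row by row in increasing a, and left to right within a row: each cell's successors are then already labelled.
      b=0  b=1  b=2
a=0:    L    L    W
a=1:    W    W    L
a=2:    L    L    W
Cells with no legal move (terminal, hence L): (0,0), (0,1).
The remaining L cells, each justified by listing all of its moves:
(1,2): only reaches (0,2)(W), (1,0)(W), all W → L
(2,0): only reaches (1,0)(W), which is W → L
(2,1): only reaches (1,1)(W), which is W → L
Every other cell has at least one move into one of the L cells above, so it is W.
From (2,2), the L positions reachable in one move are: (1,2), (2,0). Any move reaching one of these is winning.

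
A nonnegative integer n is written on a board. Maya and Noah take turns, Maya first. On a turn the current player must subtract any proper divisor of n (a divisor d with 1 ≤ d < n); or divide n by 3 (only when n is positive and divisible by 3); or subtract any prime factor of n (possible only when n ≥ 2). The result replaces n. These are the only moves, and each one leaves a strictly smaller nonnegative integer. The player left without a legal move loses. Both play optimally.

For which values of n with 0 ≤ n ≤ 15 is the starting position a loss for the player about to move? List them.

Compute win/loss labels from the base case upward. A position with no move is L. Any other position is W if it can reach an L in one move, else L.
n=0: no move → L
n=1: no move → L
n=2: reaches L-position 0 → W
n=3: reaches L-position 0 → W
n=4: only reaches 2(W), 3(W), all W → L
n=5: reaches L-position 0 → W
n=6: reaches L-position 4 → W
n=7: reaches L-position 0 → W
n=8: reaches L-position 4 → W
n=9: only reaches 3(W), 6(W), 8(W), all W → L
n=10: reaches L-position 9 → W
n=11: reaches L-position 0 → W
n=12: reaches L-position 4 → W
n=13: reaches L-position 0 → W
n=14: only reaches 7(W), 12(W), 13(W), all W → L
n=15: reaches L-position 14 → W
The losing starting values of n are exactly the entries labelled L in this table (5 of them).

0, 1, 4, 9, 14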